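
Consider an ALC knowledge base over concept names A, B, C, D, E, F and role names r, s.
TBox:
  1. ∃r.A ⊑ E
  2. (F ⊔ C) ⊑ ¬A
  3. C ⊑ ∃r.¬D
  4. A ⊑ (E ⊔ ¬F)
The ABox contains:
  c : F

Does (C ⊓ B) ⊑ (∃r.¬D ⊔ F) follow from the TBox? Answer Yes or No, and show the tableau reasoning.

Yes

1. (C ⊓ B) ⊑ (∃r.¬D ⊔ F)  ⇔  ((C ⊓ B) ⊓ (∀r.D ⊓ ¬F)) unsat w.r.t. T
   all branches close; clash {D, ¬D} at an ∃-successor
2. Hence (C ⊓ B) ⊑ (∃r.¬D ⊔ F): entailed.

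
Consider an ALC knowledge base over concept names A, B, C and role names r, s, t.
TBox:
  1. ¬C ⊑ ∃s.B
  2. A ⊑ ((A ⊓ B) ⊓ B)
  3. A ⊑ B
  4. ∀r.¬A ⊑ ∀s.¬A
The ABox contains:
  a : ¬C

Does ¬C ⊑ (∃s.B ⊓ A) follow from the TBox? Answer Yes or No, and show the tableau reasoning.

1. ¬C ⊑ (∃s.B ⊓ A)  ⇔  (¬C ⊓ (∀s.¬B ⊔ ¬A)) unsat w.r.t. T
   apply at x₀: ¬C⊑∃s.B
   open: L(x₀) ⊇ {¬A, ¬C, ∃r.A, ∃s.B} (+ ∃-successors)
2. Hence ¬C ⊑ (∃s.B ⊓ A): not entailed.

No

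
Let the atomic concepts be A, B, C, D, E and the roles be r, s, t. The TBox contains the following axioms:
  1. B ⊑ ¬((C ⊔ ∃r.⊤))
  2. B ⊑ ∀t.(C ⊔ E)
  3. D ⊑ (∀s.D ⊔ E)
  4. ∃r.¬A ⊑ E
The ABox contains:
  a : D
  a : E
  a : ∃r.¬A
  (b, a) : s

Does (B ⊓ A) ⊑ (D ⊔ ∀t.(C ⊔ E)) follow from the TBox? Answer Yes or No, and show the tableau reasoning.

Yes

1. (B ⊓ A) ⊑ (D ⊔ ∀t.(C ⊔ E))  ⇔  ((B ⊓ A) ⊓ (¬D ⊓ ∃t.(¬C ⊓ ¬E))) unsat w.r.t. T
   all branches close; clash {E, ¬E} at an ∃-successor
2. Hence (B ⊓ A) ⊑ (D ⊔ ∀t.(C ⊔ E)): entailed.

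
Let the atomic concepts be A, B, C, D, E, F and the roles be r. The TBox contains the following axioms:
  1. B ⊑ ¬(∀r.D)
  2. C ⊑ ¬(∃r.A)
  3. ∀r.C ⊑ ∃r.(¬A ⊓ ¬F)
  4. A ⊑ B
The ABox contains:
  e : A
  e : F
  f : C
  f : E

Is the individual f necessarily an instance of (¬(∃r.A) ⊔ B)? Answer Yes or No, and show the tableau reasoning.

Yes

1. f : (¬(∃r.A) ⊔ B)?  L(f) = {C, E} ∪ {(∃r.A ⊓ ¬B)}
   clash {B, ¬B} at f — f ∈ (¬(∃r.A) ⊔ B)
2. Hence f : (¬(∃r.A) ⊔ B): entailed.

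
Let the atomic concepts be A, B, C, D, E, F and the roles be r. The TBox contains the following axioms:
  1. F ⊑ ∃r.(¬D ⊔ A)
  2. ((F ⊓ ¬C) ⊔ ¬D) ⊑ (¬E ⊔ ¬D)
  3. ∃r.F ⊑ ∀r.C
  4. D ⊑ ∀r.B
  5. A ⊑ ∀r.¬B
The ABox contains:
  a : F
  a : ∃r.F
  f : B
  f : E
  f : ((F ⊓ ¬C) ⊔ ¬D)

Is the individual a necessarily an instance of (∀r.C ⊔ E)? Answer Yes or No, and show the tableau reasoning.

1. a : (∀r.C ⊔ E)?  L(a) = {F, ∃r.F} ∪ {(∃r.¬C ⊓ ¬E)}
   clash {B, ¬B} at an ∃-successor — a ∈ (∀r.C ⊔ E)
2. Hence a : (∀r.C ⊔ E): entailed.

Yes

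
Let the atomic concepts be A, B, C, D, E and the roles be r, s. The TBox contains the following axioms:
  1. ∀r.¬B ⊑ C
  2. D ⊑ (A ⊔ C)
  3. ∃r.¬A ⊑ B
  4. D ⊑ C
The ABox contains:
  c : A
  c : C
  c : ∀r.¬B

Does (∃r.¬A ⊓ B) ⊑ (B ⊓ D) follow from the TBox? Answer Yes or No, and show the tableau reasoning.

1. (∃r.¬A ⊓ B) ⊑ (B ⊓ D)  ⇔  ((∃r.¬A ⊓ B) ⊓ (¬B ⊔ ¬D)) unsat w.r.t. T
   open: L(x₀) ⊇ {B, ¬D, ∃r.B, ∃r.¬A} (+ ∃-successors)
2. Hence (∃r.¬A ⊓ B) ⊑ (B ⊓ D): not entailed.

No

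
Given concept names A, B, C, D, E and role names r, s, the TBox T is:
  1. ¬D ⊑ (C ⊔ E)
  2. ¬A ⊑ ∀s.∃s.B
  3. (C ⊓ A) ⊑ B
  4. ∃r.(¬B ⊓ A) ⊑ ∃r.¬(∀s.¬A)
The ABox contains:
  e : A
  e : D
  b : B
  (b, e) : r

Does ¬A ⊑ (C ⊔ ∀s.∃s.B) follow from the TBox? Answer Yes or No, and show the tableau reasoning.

Yes

1. ¬A ⊑ (C ⊔ ∀s.∃s.B)  ⇔  (¬A ⊓ (¬C ⊓ ∃s.∀s.¬B)) unsat w.r.t. T
   all branches close; clash {B, ¬B} at an ∃-successor
2. Hence ¬A ⊑ (C ⊔ ∀s.∃s.B): entailed.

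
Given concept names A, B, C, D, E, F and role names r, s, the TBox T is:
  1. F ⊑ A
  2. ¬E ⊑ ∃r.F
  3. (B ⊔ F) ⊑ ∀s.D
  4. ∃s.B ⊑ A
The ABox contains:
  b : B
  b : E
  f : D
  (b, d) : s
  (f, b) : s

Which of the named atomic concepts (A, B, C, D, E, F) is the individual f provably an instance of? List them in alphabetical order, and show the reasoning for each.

1. f : A?  L(f) = {D} ∪ {¬A}
   clash {A, ¬A} at f — f ∈ A
2. f : B?  L(f) = {D} ∪ {¬B}
   open: L(f) ⊇ {A, D, E, ¬B, ¬F} — f ∉ B possible
3. f : C?  L(f) = {D} ∪ {¬C}
   open: L(f) ⊇ {A, D, E, ¬B, ¬C, …} — f ∉ C possible
4. f : D?  L(f) = {D} ∪ {¬D}
   clash {D, ¬D} at f — f ∈ D
5. f : E?  L(f) = {D} ∪ {¬E}
   apply at f: ¬E⊑∃r.F
   open: L(f) ⊇ {A, D, ¬B, ¬E, ¬F, …} (+ ∃-successors) — f ∉ E possible
6. f : F?  L(f) = {D} ∪ {¬F}
   open: L(f) ⊇ {A, D, E, ¬B, ¬F} — f ∉ F possible
7. Entailed for f: {A, D}

{A, D}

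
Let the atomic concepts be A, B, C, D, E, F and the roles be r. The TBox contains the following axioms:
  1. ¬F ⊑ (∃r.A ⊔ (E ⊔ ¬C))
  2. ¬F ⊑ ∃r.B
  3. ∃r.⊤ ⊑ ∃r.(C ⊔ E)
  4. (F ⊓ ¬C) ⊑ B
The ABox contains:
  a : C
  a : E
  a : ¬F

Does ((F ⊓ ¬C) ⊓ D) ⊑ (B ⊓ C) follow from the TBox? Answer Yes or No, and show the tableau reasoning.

No

1. ((F ⊓ ¬C) ⊓ D) ⊑ (B ⊓ C)  ⇔  (((F ⊓ ¬C) ⊓ D) ⊓ (¬B ⊔ ¬C)) unsat w.r.t. T
   apply at x₀: (F ⊓ ¬C)⊑B
   open: L(x₀) ⊇ {B, D, F, ¬C, ∀r.⊥}
2. Hence ((F ⊓ ¬C) ⊓ D) ⊑ (B ⊓ C): not entailed.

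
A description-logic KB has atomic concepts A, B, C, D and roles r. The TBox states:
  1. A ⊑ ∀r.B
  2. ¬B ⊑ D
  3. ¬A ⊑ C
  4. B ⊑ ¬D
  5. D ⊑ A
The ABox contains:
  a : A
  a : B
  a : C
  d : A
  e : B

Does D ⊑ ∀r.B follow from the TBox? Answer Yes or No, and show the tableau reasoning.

1. D ⊑ ∀r.B  ⇔  (D ⊓ ∃r.¬B) unsat w.r.t. T
   all branches close; clash {D, ¬D} at x₀
2. Hence D ⊑ ∀r.B: entailed.

Yes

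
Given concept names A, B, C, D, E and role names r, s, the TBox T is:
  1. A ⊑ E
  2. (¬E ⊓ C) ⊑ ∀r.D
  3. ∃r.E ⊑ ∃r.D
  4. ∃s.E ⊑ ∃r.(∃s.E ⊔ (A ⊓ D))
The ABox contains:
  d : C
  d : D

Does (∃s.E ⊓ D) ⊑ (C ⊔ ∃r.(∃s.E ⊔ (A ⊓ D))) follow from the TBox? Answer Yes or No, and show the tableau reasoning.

Yes

1. (∃s.E ⊓ D) ⊑ (C ⊔ ∃r.(∃s.E ⊔ (A ⊓ D)))  ⇔  ((∃s.E ⊓ D) ⊓ (¬C ⊓ ∀r.(∀s.¬E ⊓ (¬A ⊔ ¬D)))) unsat w.r.t. T
   all branches close; clash {D, ¬D} at an ∃-successor
2. Hence (∃s.E ⊓ D) ⊑ (C ⊔ ∃r.(∃s.E ⊔ (A ⊓ D))): entailed.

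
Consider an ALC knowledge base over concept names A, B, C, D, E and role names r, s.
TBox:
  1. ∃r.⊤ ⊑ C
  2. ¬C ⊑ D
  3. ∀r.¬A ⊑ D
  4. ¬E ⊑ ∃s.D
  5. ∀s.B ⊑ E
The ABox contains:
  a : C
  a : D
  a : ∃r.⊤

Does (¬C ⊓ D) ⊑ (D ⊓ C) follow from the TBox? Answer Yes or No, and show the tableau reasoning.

No

1. (¬C ⊓ D) ⊑ (D ⊓ C)  ⇔  ((¬C ⊓ D) ⊓ (¬D ⊔ ¬C)) unsat w.r.t. T
   open: L(x₀) ⊇ {D, E, ¬C, ∀r.⊥}
2. Hence (¬C ⊓ D) ⊑ (D ⊓ C): not entailed.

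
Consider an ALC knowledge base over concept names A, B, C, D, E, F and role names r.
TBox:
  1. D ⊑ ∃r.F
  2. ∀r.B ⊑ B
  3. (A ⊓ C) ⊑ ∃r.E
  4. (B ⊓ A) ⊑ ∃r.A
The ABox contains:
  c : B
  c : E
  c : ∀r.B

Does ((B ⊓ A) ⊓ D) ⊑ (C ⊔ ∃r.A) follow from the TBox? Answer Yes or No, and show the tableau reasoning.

1. ((B ⊓ A) ⊓ D) ⊑ (C ⊔ ∃r.A)  ⇔  (((B ⊓ A) ⊓ D) ⊓ (¬C ⊓ ∀r.¬A)) unsat w.r.t. T
   all branches close; clash {A, ¬A} at an ∃-successor
2. Hence ((B ⊓ A) ⊓ D) ⊑ (C ⊔ ∃r.A): entailed.

Yes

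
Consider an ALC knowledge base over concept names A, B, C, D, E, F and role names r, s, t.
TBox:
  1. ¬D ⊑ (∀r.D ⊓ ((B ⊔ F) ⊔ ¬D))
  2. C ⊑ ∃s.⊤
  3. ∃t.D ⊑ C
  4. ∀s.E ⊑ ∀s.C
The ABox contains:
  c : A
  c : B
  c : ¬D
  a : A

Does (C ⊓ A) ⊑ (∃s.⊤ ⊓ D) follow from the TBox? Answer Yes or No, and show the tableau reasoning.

No

1. (C ⊓ A) ⊑ (∃s.⊤ ⊓ D)  ⇔  ((C ⊓ A) ⊓ (∀s.⊥ ⊔ ¬D)) unsat w.r.t. T
   apply at x₀: C⊑∃s.⊤
   open: L(x₀) ⊇ {A, C, ¬D, ∀r.D, ∃s.¬E, …} (+ ∃-successors)
2. Hence (C ⊓ A) ⊑ (∃s.⊤ ⊓ D): not entailed.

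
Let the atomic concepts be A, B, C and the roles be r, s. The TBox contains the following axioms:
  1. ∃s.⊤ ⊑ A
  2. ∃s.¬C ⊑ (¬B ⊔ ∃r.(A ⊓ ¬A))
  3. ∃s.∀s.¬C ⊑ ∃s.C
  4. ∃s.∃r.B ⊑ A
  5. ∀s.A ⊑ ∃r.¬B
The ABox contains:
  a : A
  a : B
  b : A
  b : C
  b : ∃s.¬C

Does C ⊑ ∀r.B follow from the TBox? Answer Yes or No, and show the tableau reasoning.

1. C ⊑ ∀r.B  ⇔  (C ⊓ ∃r.¬B) unsat w.r.t. T
   open: L(x₀) ⊇ {C, ∀s.C, ∀s.∀r.¬B, ∀s.∃s.C, ∀s.⊥, …} (+ ∃-successors)
2. Hence C ⊑ ∀r.B: not entailed.

No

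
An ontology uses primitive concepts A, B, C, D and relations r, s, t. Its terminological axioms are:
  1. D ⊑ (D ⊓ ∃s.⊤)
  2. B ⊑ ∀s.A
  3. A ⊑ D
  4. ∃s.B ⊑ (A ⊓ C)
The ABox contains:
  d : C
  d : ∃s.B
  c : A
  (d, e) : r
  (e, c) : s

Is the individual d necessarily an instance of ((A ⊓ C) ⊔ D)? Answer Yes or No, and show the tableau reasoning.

1. d : ((A ⊓ C) ⊔ D)?  L(d) = {C, ∃s.B} ∪ {((¬A ⊔ ¬C) ⊓ ¬D)}
   clash {D, ¬D} at d — d ∈ ((A ⊓ C) ⊔ D)
2. Hence d : ((A ⊓ C) ⊔ D): entailed.

Yes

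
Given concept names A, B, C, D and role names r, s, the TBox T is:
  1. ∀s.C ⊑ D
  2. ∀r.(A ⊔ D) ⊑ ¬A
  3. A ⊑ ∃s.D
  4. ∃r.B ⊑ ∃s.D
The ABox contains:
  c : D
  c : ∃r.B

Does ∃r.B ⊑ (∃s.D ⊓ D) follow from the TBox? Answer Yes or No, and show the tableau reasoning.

No

1. ∃r.B ⊑ (∃s.D ⊓ D)  ⇔  (∃r.B ⊓ (∀s.¬D ⊔ ¬D)) unsat w.r.t. T
   apply at x₀: ∃r.B⊑∃s.D
   open: L(x₀) ⊇ {¬A, ¬D, ∃r.B, ∃s.D, ∃s.¬C} (+ ∃-successors)
2. Hence ∃r.B ⊑ (∃s.D ⊓ D): not entailed.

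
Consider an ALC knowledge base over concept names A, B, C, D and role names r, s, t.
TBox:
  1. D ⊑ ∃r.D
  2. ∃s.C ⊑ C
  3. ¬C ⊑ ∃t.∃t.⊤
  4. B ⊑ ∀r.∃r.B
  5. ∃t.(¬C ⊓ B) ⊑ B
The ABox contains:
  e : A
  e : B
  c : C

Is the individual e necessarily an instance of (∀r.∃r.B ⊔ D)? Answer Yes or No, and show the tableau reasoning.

1. e : (∀r.∃r.B ⊔ D)?  L(e) = {A, B} ∪ {(∃r.∀r.¬B ⊓ ¬D)}
   clash {B, ¬B} at an ∃-successor — e ∈ (∀r.∃r.B ⊔ D)
2. Hence e : (∀r.∃r.B ⊔ D): entailed.

Yes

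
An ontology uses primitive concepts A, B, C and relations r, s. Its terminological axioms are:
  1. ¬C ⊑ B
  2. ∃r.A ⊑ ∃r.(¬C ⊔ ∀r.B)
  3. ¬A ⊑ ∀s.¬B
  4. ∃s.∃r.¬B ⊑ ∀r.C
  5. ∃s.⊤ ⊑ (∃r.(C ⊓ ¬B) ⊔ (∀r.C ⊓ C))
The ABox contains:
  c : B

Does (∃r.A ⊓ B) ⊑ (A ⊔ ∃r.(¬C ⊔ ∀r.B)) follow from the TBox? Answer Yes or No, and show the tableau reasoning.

Yes

1. (∃r.A ⊓ B) ⊑ (A ⊔ ∃r.(¬C ⊔ ∀r.B))  ⇔  ((∃r.A ⊓ B) ⊓ (¬A ⊓ ∀r.(C ⊓ ∃r.¬B))) unsat w.r.t. T
   all branches close; clash {B, ¬B} at an ∃-successor
2. Hence (∃r.A ⊓ B) ⊑ (A ⊔ ∃r.(¬C ⊔ ∀r.B)): entailed.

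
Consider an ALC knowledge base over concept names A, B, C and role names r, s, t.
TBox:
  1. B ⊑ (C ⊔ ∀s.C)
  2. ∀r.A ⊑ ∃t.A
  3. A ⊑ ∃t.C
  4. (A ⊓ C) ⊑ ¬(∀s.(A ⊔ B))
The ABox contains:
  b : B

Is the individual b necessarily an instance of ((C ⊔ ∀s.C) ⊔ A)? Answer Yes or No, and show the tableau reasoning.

1. b : ((C ⊔ ∀s.C) ⊔ A)?  L(b) = {B} ∪ {((¬C ⊓ ∃s.¬C) ⊓ ¬A)}
   clash {C, ¬C} at an ∃-successor — b ∈ ((C ⊔ ∀s.C) ⊔ A)
2. Hence b : ((C ⊔ ∀s.C) ⊔ A): entailed.

Yes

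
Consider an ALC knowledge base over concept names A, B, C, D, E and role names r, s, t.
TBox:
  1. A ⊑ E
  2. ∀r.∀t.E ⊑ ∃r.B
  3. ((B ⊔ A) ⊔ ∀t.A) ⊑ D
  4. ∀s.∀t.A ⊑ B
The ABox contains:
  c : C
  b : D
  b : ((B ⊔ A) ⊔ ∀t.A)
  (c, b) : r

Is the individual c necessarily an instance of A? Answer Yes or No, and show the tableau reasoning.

1. c : A?  L(c) = {C} ∪ {¬A}
   open: L(c) ⊇ {C, ¬A, ¬B, ∃r.∃t.¬E, ∃s.∃t.¬A, …} (+ ∃-successors) — c ∉ A possible
2. Hence c : A: not entailed.

No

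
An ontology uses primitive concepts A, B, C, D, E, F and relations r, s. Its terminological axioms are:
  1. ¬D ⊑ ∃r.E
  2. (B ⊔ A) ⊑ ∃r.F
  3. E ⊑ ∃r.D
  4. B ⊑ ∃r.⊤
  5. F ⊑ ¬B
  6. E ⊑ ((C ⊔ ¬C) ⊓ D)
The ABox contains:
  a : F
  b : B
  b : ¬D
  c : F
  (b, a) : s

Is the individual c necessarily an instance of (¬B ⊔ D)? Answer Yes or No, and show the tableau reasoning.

1. c : (¬B ⊔ D)?  L(c) = {F} ∪ {(B ⊓ ¬D)}
   clash {B, ¬B} at c — c ∈ (¬B ⊔ D)
2. Hence c : (¬B ⊔ D): entailed.

Yes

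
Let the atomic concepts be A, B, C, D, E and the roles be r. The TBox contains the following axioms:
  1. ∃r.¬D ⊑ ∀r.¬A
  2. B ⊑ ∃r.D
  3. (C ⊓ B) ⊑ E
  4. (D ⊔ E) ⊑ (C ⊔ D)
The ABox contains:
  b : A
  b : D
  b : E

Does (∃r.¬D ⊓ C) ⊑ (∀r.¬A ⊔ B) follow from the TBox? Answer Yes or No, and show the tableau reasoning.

Yes

1. (∃r.¬D ⊓ C) ⊑ (∀r.¬A ⊔ B)  ⇔  ((∃r.¬D ⊓ C) ⊓ (∃r.A ⊓ ¬B)) unsat w.r.t. T
   all branches close; clash {A, ¬A} at an ∃-successor
2. Hence (∃r.¬D ⊓ C) ⊑ (∀r.¬A ⊔ B): entailed.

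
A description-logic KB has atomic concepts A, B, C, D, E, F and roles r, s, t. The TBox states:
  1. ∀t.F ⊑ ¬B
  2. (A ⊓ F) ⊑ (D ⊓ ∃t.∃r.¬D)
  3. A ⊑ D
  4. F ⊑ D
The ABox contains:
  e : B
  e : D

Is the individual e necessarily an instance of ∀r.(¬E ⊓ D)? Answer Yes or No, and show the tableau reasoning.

No

1. e : ∀r.(¬E ⊓ D)?  L(e) = {B, D} ∪ {∃r.(E ⊔ ¬D)}
   open: L(e) ⊇ {B, D, ¬A, ∃r.(E ⊔ ¬D), ∃t.¬F} (+ ∃-successors) — e ∉ ∀r.(¬E ⊓ D) possible
2. Hence e : ∀r.(¬E ⊓ D): not entailed.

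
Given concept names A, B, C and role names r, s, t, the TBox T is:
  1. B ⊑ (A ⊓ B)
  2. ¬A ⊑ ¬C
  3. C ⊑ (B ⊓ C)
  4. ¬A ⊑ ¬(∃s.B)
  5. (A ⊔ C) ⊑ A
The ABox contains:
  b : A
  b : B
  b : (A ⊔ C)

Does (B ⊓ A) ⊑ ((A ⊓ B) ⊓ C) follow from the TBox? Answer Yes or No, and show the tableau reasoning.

1. (B ⊓ A) ⊑ ((A ⊓ B) ⊓ C)  ⇔  ((B ⊓ A) ⊓ ((¬A ⊔ ¬B) ⊔ ¬C)) unsat w.r.t. T
   apply at x₀: B⊑(A ⊓ B)
   open: L(x₀) ⊇ {A, B, ¬C}
2. Hence (B ⊓ A) ⊑ ((A ⊓ B) ⊓ C): not entailed.

No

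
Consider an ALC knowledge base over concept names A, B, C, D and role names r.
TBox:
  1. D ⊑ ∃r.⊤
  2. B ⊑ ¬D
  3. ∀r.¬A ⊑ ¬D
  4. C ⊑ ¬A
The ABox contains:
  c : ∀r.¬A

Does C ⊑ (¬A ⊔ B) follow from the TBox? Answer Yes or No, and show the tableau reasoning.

1. C ⊑ (¬A ⊔ B)  ⇔  (C ⊓ (A ⊓ ¬B)) unsat w.r.t. T
   all branches close; clash {A, ¬A} at x₀
2. Hence C ⊑ (¬A ⊔ B): entailed.

Yes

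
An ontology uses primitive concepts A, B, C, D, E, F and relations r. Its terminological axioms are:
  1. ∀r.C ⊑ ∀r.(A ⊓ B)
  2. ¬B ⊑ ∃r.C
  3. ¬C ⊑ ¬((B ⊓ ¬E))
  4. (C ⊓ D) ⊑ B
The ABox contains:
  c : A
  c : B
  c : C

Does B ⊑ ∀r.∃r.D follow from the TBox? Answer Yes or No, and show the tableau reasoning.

No

1. B ⊑ ∀r.∃r.D  ⇔  (B ⊓ ∃r.∀r.¬D) unsat w.r.t. T
   open: L(x₀) ⊇ {B, C, ∃r.¬C, ∃r.∀r.¬D} (+ ∃-successors)
2. Hence B ⊑ ∀r.∃r.D: not entailed.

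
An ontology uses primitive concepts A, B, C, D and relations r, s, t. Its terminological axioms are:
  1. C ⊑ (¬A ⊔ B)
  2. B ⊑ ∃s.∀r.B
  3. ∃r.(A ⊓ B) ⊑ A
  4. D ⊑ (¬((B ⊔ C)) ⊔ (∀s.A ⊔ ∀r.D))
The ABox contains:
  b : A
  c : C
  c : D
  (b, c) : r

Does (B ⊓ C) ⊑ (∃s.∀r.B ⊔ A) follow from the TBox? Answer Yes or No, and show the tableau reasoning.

1. (B ⊓ C) ⊑ (∃s.∀r.B ⊔ A)  ⇔  ((B ⊓ C) ⊓ (∀s.∃r.¬B ⊓ ¬A)) unsat w.r.t. T
   all branches close; clash {A, ¬A} at x₀
2. Hence (B ⊓ C) ⊑ (∃s.∀r.B ⊔ A): entailed.

Yes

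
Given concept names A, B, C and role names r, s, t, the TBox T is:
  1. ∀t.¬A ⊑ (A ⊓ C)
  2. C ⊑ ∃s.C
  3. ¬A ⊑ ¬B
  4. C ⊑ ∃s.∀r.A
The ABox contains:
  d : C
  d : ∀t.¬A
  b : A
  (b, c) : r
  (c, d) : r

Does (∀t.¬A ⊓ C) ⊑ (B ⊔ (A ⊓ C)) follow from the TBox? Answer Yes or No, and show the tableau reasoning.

Yes

1. (∀t.¬A ⊓ C) ⊑ (B ⊔ (A ⊓ C))  ⇔  ((∀t.¬A ⊓ C) ⊓ (¬B ⊓ (¬A ⊔ ¬C))) unsat w.r.t. T
   all branches close; clash {C, ¬C} at x₀
2. Hence (∀t.¬A ⊓ C) ⊑ (B ⊔ (A ⊓ C)): entailed.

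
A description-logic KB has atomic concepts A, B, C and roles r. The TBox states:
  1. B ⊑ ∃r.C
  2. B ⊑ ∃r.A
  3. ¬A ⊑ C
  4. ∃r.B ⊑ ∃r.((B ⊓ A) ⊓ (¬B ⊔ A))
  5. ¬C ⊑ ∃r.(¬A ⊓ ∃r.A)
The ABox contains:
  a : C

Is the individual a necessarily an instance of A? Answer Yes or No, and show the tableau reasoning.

No

1. a : A?  L(a) = {C} ∪ {¬A}
   open: L(a) ⊇ {C, ¬A, ¬B, ∀r.¬B} — a ∉ A possible
2. Hence a : A: not entailed.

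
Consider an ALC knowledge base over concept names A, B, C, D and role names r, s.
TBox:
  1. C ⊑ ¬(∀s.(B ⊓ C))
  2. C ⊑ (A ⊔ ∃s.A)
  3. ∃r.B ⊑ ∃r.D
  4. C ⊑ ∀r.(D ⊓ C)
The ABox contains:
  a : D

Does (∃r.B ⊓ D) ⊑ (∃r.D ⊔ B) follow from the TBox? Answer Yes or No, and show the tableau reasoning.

1. (∃r.B ⊓ D) ⊑ (∃r.D ⊔ B)  ⇔  ((∃r.B ⊓ D) ⊓ (∀r.¬D ⊓ ¬B)) unsat w.r.t. T
   all branches close; clash {D, ¬D} at an ∃-successor
2. Hence (∃r.B ⊓ D) ⊑ (∃r.D ⊔ B): entailed.

Yes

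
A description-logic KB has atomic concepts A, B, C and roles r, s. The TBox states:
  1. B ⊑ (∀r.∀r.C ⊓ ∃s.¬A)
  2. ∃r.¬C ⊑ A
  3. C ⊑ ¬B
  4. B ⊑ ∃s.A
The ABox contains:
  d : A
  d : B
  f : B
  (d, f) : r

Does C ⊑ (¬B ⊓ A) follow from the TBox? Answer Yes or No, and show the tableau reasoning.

1. C ⊑ (¬B ⊓ A)  ⇔  (C ⊓ (B ⊔ ¬A)) unsat w.r.t. T
   apply at x₀: C⊑¬B
   open: L(x₀) ⊇ {C, ¬A, ¬B, ∀r.C}
2. Hence C ⊑ (¬B ⊓ A): not entailed.

No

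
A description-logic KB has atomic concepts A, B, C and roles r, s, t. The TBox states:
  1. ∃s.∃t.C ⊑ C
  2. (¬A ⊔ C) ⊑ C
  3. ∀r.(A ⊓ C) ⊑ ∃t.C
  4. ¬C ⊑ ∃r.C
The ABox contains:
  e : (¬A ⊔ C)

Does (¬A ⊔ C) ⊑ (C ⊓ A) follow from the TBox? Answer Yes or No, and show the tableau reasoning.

No

1. (¬A ⊔ C) ⊑ (C ⊓ A)  ⇔  ((¬A ⊔ C) ⊓ (¬C ⊔ ¬A)) unsat w.r.t. T
   apply at x₀: (¬A ⊔ C)⊑C
   open: L(x₀) ⊇ {C, ¬A, ∃r.(¬A ⊔ ¬C)} (+ ∃-successors)
2. Hence (¬A ⊔ C) ⊑ (C ⊓ A): not entailed.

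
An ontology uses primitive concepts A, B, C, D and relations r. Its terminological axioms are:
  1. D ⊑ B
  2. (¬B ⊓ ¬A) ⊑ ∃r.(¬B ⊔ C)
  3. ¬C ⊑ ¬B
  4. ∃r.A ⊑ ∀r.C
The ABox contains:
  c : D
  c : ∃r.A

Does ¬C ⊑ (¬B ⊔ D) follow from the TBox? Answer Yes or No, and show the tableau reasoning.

Yes

1. ¬C ⊑ (¬B ⊔ D)  ⇔  (¬C ⊓ (B ⊓ ¬D)) unsat w.r.t. T
   all branches close; clash {B, ¬B} at x₀
2. Hence ¬C ⊑ (¬B ⊔ D): entailed.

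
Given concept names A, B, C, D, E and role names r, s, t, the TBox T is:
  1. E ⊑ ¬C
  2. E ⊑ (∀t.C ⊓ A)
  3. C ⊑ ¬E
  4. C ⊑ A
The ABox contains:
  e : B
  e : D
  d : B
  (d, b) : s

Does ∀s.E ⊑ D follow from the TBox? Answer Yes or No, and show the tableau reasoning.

1. ∀s.E ⊑ D  ⇔  (∀s.E ⊓ ¬D) unsat w.r.t. T
   open: L(x₀) ⊇ {¬C, ¬D, ¬E, ∀s.E}
2. Hence ∀s.E ⊑ D: not entailed.

No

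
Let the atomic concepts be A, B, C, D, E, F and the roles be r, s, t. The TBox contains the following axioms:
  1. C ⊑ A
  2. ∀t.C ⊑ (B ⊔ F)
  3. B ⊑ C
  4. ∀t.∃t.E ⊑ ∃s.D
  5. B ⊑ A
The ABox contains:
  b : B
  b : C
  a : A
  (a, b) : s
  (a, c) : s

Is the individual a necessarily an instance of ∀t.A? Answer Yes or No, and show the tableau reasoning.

No

1. a : ∀t.A?  L(a) = {A} ∪ {∃t.¬A}
   open: L(a) ⊇ {A, ¬B, ∃t.¬A, ∃t.¬C, ∃t.∀t.¬E} (+ ∃-successors) — a ∉ ∀t.A possible
2. Hence a : ∀t.A: not entailed.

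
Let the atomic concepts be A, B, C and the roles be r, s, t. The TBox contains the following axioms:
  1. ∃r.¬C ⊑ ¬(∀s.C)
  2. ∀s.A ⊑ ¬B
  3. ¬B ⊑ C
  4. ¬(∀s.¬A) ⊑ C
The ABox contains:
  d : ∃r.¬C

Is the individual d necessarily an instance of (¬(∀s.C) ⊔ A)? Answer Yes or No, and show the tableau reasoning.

1. d : (¬(∀s.C) ⊔ A)?  L(d) = {∃r.¬C} ∪ {(∀s.C ⊓ ¬A)}
   clash {C, ¬C} at an ∃-successor — d ∈ (¬(∀s.C) ⊔ A)
2. Hence d : (¬(∀s.C) ⊔ A): entailed.

Yes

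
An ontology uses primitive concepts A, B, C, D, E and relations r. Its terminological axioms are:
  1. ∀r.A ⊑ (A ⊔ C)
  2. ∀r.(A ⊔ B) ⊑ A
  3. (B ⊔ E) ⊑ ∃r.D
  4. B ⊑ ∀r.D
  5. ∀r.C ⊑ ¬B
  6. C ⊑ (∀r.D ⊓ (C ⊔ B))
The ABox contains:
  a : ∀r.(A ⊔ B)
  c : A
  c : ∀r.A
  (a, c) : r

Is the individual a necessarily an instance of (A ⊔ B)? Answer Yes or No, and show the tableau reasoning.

Yes

1. a : (A ⊔ B)?  L(a) = {∀r.(A ⊔ B)} ∪ {(¬A ⊓ ¬B)}
   clash {B, ¬B} at a — a ∈ (A ⊔ B)
2. Hence a : (A ⊔ B): entailed.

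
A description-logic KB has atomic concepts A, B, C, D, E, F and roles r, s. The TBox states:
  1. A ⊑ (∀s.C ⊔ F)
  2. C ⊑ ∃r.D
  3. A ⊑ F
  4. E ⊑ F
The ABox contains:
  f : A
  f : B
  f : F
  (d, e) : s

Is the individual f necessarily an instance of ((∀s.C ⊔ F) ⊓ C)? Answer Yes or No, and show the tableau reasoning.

1. f : ((∀s.C ⊔ F) ⊓ C)?  L(f) = {A, B, F} ∪ {((∃s.¬C ⊓ ¬F) ⊔ ¬C)}
   apply at f: A⊑(∀s.C ⊔ F)
   open: L(f) ⊇ {A, B, F, ¬C} — f ∉ ((∀s.C ⊔ F) ⊓ C) possible
2. Hence f : ((∀s.C ⊔ F) ⊓ C): not entailed.

No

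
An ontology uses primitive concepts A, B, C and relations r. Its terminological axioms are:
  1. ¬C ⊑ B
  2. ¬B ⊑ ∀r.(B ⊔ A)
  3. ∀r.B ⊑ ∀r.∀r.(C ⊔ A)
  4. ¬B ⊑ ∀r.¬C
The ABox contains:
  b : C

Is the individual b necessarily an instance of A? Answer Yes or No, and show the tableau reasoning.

1. b : A?  L(b) = {C} ∪ {¬A}
   open: L(b) ⊇ {B, C, ¬A, ∃r.¬B} (+ ∃-successors) — b ∉ A possible
2. Hence b : A: not entailed.

No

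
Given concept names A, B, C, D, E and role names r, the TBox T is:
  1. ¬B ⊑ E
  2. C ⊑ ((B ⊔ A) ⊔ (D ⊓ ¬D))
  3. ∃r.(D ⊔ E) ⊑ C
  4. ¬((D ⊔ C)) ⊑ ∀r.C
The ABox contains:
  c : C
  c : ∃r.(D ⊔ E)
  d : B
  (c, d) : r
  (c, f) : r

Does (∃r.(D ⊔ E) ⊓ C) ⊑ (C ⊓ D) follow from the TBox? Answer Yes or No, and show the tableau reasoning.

No

1. (∃r.(D ⊔ E) ⊓ C) ⊑ (C ⊓ D)  ⇔  ((∃r.(D ⊔ E) ⊓ C) ⊓ (¬C ⊔ ¬D)) unsat w.r.t. T
   apply at x₀: C⊑((B ⊔ A) ⊔ (D ⊓ ¬D))
   open: L(x₀) ⊇ {B, C, ¬D, ∃r.(D ⊔ E)} (+ ∃-successors)
2. Hence (∃r.(D ⊔ E) ⊓ C) ⊑ (C ⊓ D): not entailed.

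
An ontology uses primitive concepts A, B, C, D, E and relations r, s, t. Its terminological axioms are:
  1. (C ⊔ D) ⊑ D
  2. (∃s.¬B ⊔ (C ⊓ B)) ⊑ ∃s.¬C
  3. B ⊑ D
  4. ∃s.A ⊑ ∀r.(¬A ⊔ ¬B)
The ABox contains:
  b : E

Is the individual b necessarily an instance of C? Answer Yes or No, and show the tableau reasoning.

1. b : C?  L(b) = {E} ∪ {¬C}
   open: L(b) ⊇ {E, ¬B, ¬C, ¬D, ∀s.B, …} — b ∉ C possible
2. Hence b : C: not entailed.

No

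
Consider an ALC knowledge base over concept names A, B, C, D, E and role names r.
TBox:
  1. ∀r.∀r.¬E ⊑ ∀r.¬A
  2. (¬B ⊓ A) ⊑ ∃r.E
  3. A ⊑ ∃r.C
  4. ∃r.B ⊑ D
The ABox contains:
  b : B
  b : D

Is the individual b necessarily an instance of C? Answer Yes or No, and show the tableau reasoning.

No

1. b : C?  L(b) = {B, D} ∪ {¬C}
   open: L(b) ⊇ {B, D, ¬A, ¬C, ∃r.∃r.E} (+ ∃-successors) — b ∉ C possible
2. Hence b : C: not entailed.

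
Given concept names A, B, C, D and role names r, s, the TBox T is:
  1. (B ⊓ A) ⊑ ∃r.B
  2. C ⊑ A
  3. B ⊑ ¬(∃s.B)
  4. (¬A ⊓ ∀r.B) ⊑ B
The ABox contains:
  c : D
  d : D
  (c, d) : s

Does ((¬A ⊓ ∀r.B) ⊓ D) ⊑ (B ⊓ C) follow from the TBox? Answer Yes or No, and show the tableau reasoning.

1. ((¬A ⊓ ∀r.B) ⊓ D) ⊑ (B ⊓ C)  ⇔  (((¬A ⊓ ∀r.B) ⊓ D) ⊓ (¬B ⊔ ¬C)) unsat w.r.t. T
   apply at x₀: (¬A ⊓ ∀r.B)⊑B
   open: L(x₀) ⊇ {B, D, ¬A, ¬C, ∀r.B, …}
2. Hence ((¬A ⊓ ∀r.B) ⊓ D) ⊑ (B ⊓ C): not entailed.

No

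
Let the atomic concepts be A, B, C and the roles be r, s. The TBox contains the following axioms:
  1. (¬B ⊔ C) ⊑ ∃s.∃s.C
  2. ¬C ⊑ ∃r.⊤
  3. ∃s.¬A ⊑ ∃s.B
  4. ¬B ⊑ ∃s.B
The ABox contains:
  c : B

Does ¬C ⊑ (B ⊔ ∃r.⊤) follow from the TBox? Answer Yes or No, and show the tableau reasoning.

1. ¬C ⊑ (B ⊔ ∃r.⊤)  ⇔  (¬C ⊓ (¬B ⊓ ∀r.⊥)) unsat w.r.t. T
   all branches close; clash ⊥ at an ∃-successor
2. Hence ¬C ⊑ (B ⊔ ∃r.⊤): entailed.

Yes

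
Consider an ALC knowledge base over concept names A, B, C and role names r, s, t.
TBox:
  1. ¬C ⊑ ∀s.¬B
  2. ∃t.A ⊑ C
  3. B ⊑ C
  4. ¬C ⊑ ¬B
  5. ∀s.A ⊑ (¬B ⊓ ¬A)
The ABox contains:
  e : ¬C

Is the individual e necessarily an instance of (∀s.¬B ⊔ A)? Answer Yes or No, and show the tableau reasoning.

Yes

1. e : (∀s.¬B ⊔ A)?  L(e) = {¬C} ∪ {(∃s.B ⊓ ¬A)}
   clash {C, ¬C} at e — e ∈ (∀s.¬B ⊔ A)
2. Hence e : (∀s.¬B ⊔ A): entailed.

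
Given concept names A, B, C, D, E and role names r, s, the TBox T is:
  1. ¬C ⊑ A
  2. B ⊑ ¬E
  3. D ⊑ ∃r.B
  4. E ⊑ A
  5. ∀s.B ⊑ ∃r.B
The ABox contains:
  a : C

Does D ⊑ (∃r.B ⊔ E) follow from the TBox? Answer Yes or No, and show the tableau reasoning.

Yes

1. D ⊑ (∃r.B ⊔ E)  ⇔  (D ⊓ (∀r.¬B ⊓ ¬E)) unsat w.r.t. T
   all branches close; clash {B, ¬B} at an ∃-successor
2. Hence D ⊑ (∃r.B ⊔ E): entailed.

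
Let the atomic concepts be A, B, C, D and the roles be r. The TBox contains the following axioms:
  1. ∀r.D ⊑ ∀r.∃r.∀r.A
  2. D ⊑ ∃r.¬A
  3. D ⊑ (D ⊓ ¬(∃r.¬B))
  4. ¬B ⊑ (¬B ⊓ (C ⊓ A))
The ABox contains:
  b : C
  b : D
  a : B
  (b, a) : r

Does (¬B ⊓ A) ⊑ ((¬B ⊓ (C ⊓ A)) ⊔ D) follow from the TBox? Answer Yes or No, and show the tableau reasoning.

Yes

1. (¬B ⊓ A) ⊑ ((¬B ⊓ (C ⊓ A)) ⊔ D)  ⇔  ((¬B ⊓ A) ⊓ ((B ⊔ (¬C ⊔ ¬A)) ⊓ ¬D)) unsat w.r.t. T
   all branches close; clash {A, ¬A} at x₀
2. Hence (¬B ⊓ A) ⊑ ((¬B ⊓ (C ⊓ A)) ⊔ D): entailed.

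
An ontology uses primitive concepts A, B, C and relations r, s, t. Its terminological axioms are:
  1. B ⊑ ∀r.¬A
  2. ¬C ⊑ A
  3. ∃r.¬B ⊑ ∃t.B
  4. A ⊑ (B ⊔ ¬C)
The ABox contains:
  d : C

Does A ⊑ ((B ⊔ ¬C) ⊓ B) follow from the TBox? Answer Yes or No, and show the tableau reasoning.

1. A ⊑ ((B ⊔ ¬C) ⊓ B)  ⇔  (A ⊓ ((¬B ⊓ C) ⊔ ¬B)) unsat w.r.t. T
   apply at x₀: A⊑(B ⊔ ¬C)
   open: L(x₀) ⊇ {A, ¬B, ¬C, ∀r.B}
2. Hence A ⊑ ((B ⊔ ¬C) ⊓ B): not entailed.

No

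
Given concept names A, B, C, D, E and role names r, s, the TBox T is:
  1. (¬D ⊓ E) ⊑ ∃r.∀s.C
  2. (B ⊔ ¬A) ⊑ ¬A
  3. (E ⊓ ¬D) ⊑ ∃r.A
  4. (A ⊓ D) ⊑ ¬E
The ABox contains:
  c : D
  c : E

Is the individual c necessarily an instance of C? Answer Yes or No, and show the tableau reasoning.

No

1. c : C?  L(c) = {D, E} ∪ {¬C}
   open: L(c) ⊇ {D, E, ¬A, ¬C} — c ∉ C possible
2. Hence c : C: not entailed.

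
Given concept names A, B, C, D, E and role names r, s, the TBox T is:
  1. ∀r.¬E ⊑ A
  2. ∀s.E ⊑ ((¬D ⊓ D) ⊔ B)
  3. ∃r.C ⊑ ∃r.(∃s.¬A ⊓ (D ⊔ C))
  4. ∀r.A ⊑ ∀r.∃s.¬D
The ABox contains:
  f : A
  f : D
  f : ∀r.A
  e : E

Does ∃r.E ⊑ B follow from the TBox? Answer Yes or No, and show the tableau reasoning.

1. ∃r.E ⊑ B  ⇔  (∃r.E ⊓ ¬B) unsat w.r.t. T
   open: L(x₀) ⊇ {¬B, ∀r.¬C, ∃r.E, ∃r.¬A, ∃s.¬E} (+ ∃-successors)
2. Hence ∃r.E ⊑ B: not entailed.

No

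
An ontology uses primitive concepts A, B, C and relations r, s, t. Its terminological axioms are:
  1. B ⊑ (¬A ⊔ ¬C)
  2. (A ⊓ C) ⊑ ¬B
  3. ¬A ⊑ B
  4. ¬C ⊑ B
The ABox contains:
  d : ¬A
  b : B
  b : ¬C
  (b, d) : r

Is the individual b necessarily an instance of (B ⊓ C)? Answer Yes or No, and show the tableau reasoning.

No

1. b : (B ⊓ C)?  L(b) = {B, ¬C} ∪ {(¬B ⊔ ¬C)}
   apply at b: B⊑(¬A ⊔ ¬C)
   open: L(b) ⊇ {B, ¬C} — b ∉ (B ⊓ C) possible
2. Hence b : (B ⊓ C): not entailed.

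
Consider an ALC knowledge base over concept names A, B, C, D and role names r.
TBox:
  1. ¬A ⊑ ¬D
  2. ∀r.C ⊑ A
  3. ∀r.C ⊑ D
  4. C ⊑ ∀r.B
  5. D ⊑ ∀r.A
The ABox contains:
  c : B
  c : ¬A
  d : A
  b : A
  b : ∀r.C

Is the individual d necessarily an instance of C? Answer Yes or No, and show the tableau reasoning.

1. d : C?  L(d) = {A} ∪ {¬C}
   open: L(d) ⊇ {A, ¬C, ¬D, ∃r.¬C} (+ ∃-successors) — d ∉ C possible
2. Hence d : C: not entailed.

No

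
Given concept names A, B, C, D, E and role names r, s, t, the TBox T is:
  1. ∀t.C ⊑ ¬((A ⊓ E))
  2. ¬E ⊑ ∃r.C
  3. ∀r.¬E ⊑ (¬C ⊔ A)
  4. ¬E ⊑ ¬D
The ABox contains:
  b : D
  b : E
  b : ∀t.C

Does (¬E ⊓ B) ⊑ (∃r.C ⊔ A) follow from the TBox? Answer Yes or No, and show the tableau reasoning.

Yes

1. (¬E ⊓ B) ⊑ (∃r.C ⊔ A)  ⇔  ((¬E ⊓ B) ⊓ (∀r.¬C ⊓ ¬A)) unsat w.r.t. T
   all branches close; clash {A, ¬A} at x₀
2. Hence (¬E ⊓ B) ⊑ (∃r.C ⊔ A): entailed.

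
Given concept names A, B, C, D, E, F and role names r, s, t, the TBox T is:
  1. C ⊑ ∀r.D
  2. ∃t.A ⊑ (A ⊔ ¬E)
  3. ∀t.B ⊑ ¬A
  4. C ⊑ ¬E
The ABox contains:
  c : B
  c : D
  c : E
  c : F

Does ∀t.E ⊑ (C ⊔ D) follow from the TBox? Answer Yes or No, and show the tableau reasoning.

1. ∀t.E ⊑ (C ⊔ D)  ⇔  (∀t.E ⊓ (¬C ⊓ ¬D)) unsat w.r.t. T
   open: L(x₀) ⊇ {¬C, ¬D, ∀t.E, ∀t.¬A, ∃t.¬B} (+ ∃-successors)
2. Hence ∀t.E ⊑ (C ⊔ D): not entailed.

No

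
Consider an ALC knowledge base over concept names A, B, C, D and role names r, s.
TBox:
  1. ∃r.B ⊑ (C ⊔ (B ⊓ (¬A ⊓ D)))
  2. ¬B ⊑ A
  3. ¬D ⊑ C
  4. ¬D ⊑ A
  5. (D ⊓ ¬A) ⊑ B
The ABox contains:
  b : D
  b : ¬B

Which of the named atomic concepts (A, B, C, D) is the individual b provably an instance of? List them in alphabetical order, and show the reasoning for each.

{A, D}

1. b : A?  L(b) = {D, ¬B} ∪ {¬A}
   clash {A, ¬A} at b — b ∈ A
2. b : B?  L(b) = {D, ¬B} ∪ {¬B}
   apply at b: ¬B⊑A
   open: L(b) ⊇ {A, D, ¬B, ∀r.¬B} — b ∉ B possible
3. b : C?  L(b) = {D, ¬B} ∪ {¬C}
   apply at b: ¬B⊑A
   open: L(b) ⊇ {A, D, ¬B, ¬C, ∀r.¬B} — b ∉ C possible
4. b : D?  L(b) = {D, ¬B} ∪ {¬D}
   clash {D, ¬D} at b — b ∈ D
5. Entailed for b: {A, D}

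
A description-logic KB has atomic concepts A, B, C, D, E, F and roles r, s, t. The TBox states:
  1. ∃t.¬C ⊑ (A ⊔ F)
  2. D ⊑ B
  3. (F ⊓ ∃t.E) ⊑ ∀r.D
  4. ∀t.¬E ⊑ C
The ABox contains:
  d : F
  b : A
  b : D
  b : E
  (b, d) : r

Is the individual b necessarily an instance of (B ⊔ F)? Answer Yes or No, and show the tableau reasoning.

1. b : (B ⊔ F)?  L(b) = {A, D, E} ∪ {(¬B ⊓ ¬F)}
   clash {B, ¬B} at b — b ∈ (B ⊔ F)
2. Hence b : (B ⊔ F): entailed.

Yes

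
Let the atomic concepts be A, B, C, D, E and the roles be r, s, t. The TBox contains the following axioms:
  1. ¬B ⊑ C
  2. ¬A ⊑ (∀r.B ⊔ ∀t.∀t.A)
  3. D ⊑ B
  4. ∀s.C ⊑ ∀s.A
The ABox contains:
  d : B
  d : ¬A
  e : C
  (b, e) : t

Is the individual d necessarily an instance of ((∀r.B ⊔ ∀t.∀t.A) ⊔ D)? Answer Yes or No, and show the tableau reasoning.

Yes

1. d : ((∀r.B ⊔ ∀t.∀t.A) ⊔ D)?  L(d) = {B, ¬A} ∪ {((∃r.¬B ⊓ ∃t.∃t.¬A) ⊓ ¬D)}
   clash {A, ¬A} at an ∃-successor — d ∈ ((∀r.B ⊔ ∀t.∀t.A) ⊔ D)
2. Hence d : ((∀r.B ⊔ ∀t.∀t.A) ⊔ D): entailed.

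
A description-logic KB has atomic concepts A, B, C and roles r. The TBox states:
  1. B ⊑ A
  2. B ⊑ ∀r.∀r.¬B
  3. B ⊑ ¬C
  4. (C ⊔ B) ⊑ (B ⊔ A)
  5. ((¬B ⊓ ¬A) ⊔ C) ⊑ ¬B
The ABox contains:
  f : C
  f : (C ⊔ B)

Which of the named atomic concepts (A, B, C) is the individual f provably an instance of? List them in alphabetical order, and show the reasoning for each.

{A, C}

1. f : A?  L(f) = {C, (C ⊔ B)} ∪ {¬A}
   clash {A, ¬A} at f — f ∈ A
2. f : B?  L(f) = {C, (C ⊔ B)} ∪ {¬B}
   apply at f: (C ⊔ B)⊑(B ⊔ A)
   open: L(f) ⊇ {A, C, ¬B} — f ∉ B possible
3. f : C?  L(f) = {C, (C ⊔ B)} ∪ {¬C}
   clash {C, ¬C} at f — f ∈ C
4. Entailed for f: {A, C}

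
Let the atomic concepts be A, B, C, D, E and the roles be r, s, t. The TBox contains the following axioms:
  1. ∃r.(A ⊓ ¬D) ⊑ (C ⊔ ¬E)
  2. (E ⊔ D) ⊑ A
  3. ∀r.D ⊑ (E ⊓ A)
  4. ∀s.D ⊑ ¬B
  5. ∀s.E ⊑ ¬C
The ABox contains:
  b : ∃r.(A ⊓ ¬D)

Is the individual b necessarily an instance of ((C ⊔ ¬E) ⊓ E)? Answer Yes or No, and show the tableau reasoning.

1. b : ((C ⊔ ¬E) ⊓ E)?  L(b) = {∃r.(A ⊓ ¬D)} ∪ {((¬C ⊓ E) ⊔ ¬E)}
   apply at b: ∃r.(A ⊓ ¬D)⊑(C ⊔ ¬E)
   open: L(b) ⊇ {¬D, ¬E, ∃r.(A ⊓ ¬D), ∃r.¬D, ∃s.¬D, …} (+ ∃-successors) — b ∉ ((C ⊔ ¬E) ⊓ E) possible
2. Hence b : ((C ⊔ ¬E) ⊓ E): not entailed.

No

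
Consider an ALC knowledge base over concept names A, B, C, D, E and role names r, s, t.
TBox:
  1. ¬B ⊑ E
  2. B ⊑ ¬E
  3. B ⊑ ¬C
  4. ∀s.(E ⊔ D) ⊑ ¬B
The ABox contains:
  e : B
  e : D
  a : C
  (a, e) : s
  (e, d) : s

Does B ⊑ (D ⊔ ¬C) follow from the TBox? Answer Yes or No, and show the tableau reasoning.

1. B ⊑ (D ⊔ ¬C)  ⇔  (B ⊓ (¬D ⊓ C)) unsat w.r.t. T
   all branches close; clash {C, ¬C} at x₀
2. Hence B ⊑ (D ⊔ ¬C): entailed.

Yes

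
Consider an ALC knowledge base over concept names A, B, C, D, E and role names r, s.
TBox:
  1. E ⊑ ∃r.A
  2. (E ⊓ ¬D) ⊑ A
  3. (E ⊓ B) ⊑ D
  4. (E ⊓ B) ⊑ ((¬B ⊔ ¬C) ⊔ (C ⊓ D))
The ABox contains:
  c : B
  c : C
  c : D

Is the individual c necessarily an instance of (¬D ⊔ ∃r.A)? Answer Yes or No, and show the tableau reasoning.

1. c : (¬D ⊔ ∃r.A)?  L(c) = {B, C, D} ∪ {(D ⊓ ∀r.¬A)}
   open: L(c) ⊇ {B, C, D, ¬E, ∀r.¬A} — c ∉ (¬D ⊔ ∃r.A) possible
2. Hence c : (¬D ⊔ ∃r.A): not entailed.

No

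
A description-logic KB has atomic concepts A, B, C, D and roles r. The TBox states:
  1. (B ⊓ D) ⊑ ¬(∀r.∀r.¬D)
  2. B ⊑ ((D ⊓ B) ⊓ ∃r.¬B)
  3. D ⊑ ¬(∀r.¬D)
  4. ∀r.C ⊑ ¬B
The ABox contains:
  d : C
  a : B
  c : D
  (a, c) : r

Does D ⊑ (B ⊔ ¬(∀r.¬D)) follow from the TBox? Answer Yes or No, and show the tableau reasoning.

1. D ⊑ (B ⊔ ¬(∀r.¬D))  ⇔  (D ⊓ (¬B ⊓ ∀r.¬D)) unsat w.r.t. T
   all branches close; clash {D, ¬D} at an ∃-successor
2. Hence D ⊑ (B ⊔ ¬(∀r.¬D)): entailed.

Yes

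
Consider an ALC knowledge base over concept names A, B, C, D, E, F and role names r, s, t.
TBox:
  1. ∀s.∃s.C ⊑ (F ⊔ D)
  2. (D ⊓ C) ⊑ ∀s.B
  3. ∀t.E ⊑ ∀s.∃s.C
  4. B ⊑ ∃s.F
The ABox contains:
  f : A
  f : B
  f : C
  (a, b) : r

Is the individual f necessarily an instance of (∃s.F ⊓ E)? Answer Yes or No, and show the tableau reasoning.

No

1. f : (∃s.F ⊓ E)?  L(f) = {A, B, C} ∪ {(∀s.¬F ⊔ ¬E)}
   apply at f: B⊑∃s.F
   open: L(f) ⊇ {A, B, C, ¬D, ¬E, …} (+ ∃-successors) — f ∉ (∃s.F ⊓ E) possible
2. Hence f : (∃s.F ⊓ E): not entailed.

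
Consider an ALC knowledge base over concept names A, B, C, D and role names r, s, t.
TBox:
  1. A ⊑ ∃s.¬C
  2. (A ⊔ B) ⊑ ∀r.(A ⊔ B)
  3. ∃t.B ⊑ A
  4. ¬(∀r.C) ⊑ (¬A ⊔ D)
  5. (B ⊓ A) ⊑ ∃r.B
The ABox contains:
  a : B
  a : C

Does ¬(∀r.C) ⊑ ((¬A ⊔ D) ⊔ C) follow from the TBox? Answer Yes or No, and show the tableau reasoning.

1. ¬(∀r.C) ⊑ ((¬A ⊔ D) ⊔ C)  ⇔  (∃r.¬C ⊓ ((A ⊓ ¬D) ⊓ ¬C)) unsat w.r.t. T
   all branches close; clash {D, ¬D} at x₀
2. Hence ¬(∀r.C) ⊑ ((¬A ⊔ D) ⊔ C): entailed.

Yes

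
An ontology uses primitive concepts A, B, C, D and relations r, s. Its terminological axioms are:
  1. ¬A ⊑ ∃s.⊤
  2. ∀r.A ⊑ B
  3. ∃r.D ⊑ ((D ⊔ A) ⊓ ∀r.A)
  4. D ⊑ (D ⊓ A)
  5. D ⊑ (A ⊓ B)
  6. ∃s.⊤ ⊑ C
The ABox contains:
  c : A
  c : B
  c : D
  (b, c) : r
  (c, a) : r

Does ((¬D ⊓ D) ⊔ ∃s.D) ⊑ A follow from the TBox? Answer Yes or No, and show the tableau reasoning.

No

1. ((¬D ⊓ D) ⊔ ∃s.D) ⊑ A  ⇔  (((¬D ⊓ D) ⊔ ∃s.D) ⊓ ¬A) unsat w.r.t. T
   apply at x₀: ¬A⊑∃s.⊤
   open: L(x₀) ⊇ {C, ¬A, ¬D, ∀r.¬D, ∃r.¬A, …} (+ ∃-successors)
2. Hence ((¬D ⊓ D) ⊔ ∃s.D) ⊑ A: not entailed.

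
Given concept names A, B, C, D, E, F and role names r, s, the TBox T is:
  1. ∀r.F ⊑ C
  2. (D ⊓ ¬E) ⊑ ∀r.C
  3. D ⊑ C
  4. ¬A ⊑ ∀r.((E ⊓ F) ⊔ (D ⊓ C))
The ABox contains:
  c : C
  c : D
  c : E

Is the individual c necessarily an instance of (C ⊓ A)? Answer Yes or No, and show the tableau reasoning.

No

1. c : (C ⊓ A)?  L(c) = {C, D, E} ∪ {(¬C ⊔ ¬A)}
   open: L(c) ⊇ {C, D, E, ¬A, ∀r.((E ⊓ F) ⊔ (D ⊓ C))} — c ∉ (C ⊓ A) possible
2. Hence c : (C ⊓ A): not entailed.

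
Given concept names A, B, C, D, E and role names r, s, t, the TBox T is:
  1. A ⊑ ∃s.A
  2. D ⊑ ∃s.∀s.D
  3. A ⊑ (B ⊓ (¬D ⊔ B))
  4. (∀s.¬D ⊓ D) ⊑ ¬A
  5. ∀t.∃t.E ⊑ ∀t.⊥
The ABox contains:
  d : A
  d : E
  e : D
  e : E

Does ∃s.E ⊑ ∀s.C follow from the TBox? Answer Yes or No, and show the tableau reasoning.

1. ∃s.E ⊑ ∀s.C  ⇔  (∃s.E ⊓ ∃s.¬C) unsat w.r.t. T
   open: L(x₀) ⊇ {¬A, ¬D, ∃s.E, ∃s.¬C, ∃t.∀t.¬E} (+ ∃-successors)
2. Hence ∃s.E ⊑ ∀s.C: not entailed.

No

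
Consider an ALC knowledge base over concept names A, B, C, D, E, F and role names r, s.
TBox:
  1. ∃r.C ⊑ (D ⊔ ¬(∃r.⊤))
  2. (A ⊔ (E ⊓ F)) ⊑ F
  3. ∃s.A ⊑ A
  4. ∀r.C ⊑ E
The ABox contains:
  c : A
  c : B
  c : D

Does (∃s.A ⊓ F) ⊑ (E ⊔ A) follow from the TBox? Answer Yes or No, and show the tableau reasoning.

1. (∃s.A ⊓ F) ⊑ (E ⊔ A)  ⇔  ((∃s.A ⊓ F) ⊓ (¬E ⊓ ¬A)) unsat w.r.t. T
   all branches close; clash {A, ¬A} at x₀
2. Hence (∃s.A ⊓ F) ⊑ (E ⊔ A): entailed.

Yes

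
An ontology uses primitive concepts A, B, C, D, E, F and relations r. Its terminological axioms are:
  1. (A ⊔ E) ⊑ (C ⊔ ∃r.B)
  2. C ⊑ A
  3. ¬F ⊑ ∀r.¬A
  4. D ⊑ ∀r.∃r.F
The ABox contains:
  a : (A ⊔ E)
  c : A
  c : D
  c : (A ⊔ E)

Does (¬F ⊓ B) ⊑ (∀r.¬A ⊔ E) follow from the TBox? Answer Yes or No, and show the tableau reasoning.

1. (¬F ⊓ B) ⊑ (∀r.¬A ⊔ E)  ⇔  ((¬F ⊓ B) ⊓ (∃r.A ⊓ ¬E)) unsat w.r.t. T
   all branches close; clash {A, ¬A} at an ∃-successor
2. Hence (¬F ⊓ B) ⊑ (∀r.¬A ⊔ E): entailed.

Yes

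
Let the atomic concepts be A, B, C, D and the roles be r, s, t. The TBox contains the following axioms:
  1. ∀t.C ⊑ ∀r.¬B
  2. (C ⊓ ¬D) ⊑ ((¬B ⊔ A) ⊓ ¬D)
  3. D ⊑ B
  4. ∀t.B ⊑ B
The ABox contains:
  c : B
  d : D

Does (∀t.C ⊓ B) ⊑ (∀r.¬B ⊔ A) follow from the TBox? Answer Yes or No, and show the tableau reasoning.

Yes

1. (∀t.C ⊓ B) ⊑ (∀r.¬B ⊔ A)  ⇔  ((∀t.C ⊓ B) ⊓ (∃r.B ⊓ ¬A)) unsat w.r.t. T
   all branches close; clash {A, ¬A} at x₀
2. Hence (∀t.C ⊓ B) ⊑ (∀r.¬B ⊔ A): entailed.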